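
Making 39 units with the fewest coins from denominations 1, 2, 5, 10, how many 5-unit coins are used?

39 = 3×10 + 1×5 + 2×2
Count of 5: 1

1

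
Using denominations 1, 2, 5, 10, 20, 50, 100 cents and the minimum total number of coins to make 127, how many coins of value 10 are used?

127 = 1×100 + 1×20 + 1×5 + 1×2
Count of 10: 0

0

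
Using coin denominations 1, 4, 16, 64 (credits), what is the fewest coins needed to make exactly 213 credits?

6

Use the largest denomination that fits, subtract, and repeat.
213 = 3×64 + 1×16 + 1×4 + 1×1
Total coins = 3 + 1 + 1 + 1 = 6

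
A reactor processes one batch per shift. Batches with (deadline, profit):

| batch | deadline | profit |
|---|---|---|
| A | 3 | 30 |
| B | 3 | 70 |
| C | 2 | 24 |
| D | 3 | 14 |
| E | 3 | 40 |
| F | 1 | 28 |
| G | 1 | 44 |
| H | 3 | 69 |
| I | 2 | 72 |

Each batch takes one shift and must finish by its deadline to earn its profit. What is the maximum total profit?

Profit order: I=72 B=70 H=69 G=44 E=40 A=30 F=28 C=24 D=14
Assign: I→slot 2, B→slot 3, H→slot 1, G skipped, E skipped, A skipped, F skipped, C skipped, D skipped.
Slots: [1:H] [2:I] [3:B]
Profit = 69 + 72 + 70 = 211

211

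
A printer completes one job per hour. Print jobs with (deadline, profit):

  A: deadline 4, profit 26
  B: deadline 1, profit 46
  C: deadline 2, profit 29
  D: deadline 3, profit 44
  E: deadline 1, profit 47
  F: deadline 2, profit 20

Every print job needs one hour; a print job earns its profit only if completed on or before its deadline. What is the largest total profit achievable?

146

Sort by profit descending; place each in the latest free slot ≤ its deadline.
By profit: E(d1,47), B(d1,46), D(d3,44), C(d2,29), A(d4,26), F(d2,20)
E→slot 1; B skipped; D→slot 3; C→slot 2; A→slot 4; F skipped.
Profit = 47 + 29 + 44 + 26 = 146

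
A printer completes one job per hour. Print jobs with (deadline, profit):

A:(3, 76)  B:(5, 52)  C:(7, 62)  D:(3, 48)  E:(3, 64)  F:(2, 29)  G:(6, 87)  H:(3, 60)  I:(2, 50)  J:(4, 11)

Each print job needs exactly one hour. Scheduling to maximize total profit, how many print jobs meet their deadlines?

7

By profit: G(d6,87), A(d3,76), E(d3,64), C(d7,62), H(d3,60), B(d5,52), I(d2,50), D(d3,48), F(d2,29), J(d4,11)
G→slot 6; A→slot 3; E→slot 2; C→slot 7; H→slot 1; B→slot 5; I skipped; D skipped; F skipped; J→slot 4.
7 of 10 scheduled.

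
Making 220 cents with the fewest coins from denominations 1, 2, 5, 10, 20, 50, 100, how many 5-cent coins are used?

0

Greedy: take as many of the largest coin as possible, then repeat with the remainder.
220 − 2×100→20 − 1×20→0
Count of 5: 0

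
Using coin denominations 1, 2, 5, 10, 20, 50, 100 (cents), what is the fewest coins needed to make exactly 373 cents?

Greedy: take as many of the largest coin as possible, then repeat with the remainder.
373 = 3×100 + 1×50 + 1×20 + 1×2 + 1×1
Total coins = 3 + 1 + 1 + 1 + 1 = 7

7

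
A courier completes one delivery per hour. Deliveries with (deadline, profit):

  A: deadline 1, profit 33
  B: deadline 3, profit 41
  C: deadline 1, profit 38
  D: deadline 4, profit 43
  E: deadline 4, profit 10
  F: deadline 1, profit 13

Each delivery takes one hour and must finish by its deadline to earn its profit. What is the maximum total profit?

Sort by profit descending; place each in the latest free slot ≤ its deadline.
Profit order: D=43 B=41 C=38 A=33 F=13 E=10
Assign: D→slot 4, B→slot 3, C→slot 1, A skipped, F skipped, E→slot 2.
Slots: [1:C] [2:E] [3:B] [4:D]
Profit = 38 + 10 + 41 + 43 = 132

132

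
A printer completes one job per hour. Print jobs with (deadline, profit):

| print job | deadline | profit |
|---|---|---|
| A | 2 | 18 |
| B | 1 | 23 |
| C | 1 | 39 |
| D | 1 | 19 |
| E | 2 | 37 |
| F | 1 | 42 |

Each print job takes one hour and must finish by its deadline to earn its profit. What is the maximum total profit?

Sort by profit descending; place each in the latest free slot ≤ its deadline.
Profit order: F=42 C=39 E=37 B=23 D=19 A=18
Assign: F→slot 1, C skipped, E→slot 2, B skipped, D skipped, A skipped.
Slots: [1:F] [2:E]
Profit = 42 + 37 = 79

79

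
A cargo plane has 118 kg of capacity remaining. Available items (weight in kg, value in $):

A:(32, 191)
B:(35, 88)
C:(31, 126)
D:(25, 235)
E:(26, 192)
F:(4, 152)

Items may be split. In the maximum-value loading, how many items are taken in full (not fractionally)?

Ratios (sorted): F 38.00, D 9.40, E 7.38, A 5.97, C 4.06, B 2.51
take F (4 @ 152); take D (25 @ 235); take E (26 @ 192); take A (32 @ 191); take C (31 @ 126). Capacity used 118/118.
5 item(s) taken whole.

5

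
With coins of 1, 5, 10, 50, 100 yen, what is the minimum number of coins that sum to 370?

Greedy: take as many of the largest coin as possible, then repeat with the remainder.
370 − 3×100→70 − 1×50→20 − 2×10→0
Total coins = 3 + 1 + 2 = 6

6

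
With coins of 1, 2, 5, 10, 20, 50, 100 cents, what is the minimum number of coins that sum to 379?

379 = 3×100 + 1×50 + 1×20 + 1×5 + 2×2
Total coins = 3 + 1 + 1 + 1 + 2 = 8

8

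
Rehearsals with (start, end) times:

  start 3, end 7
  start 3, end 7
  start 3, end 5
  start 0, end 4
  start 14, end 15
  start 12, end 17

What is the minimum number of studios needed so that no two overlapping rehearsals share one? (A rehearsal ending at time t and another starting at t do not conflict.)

The answer is the maximum number of intervals overlapping at any instant.
starts: [0, 3, 3, 3, 12, 14]
ends:   [4, 5, 7, 7, 15, 17]
s0→1 s3→2 s3→3 s3→4  — peak 4.

4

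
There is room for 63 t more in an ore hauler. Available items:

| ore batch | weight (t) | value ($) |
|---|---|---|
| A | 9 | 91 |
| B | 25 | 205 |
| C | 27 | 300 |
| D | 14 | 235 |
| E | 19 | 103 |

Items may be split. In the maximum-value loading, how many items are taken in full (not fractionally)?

Order: D (235/14=16.79) > C (300/27=11.11) > A (91/9=10.11) > B (205/25=8.20) > E (103/19=5.42)
Fill: take D (14 @ 235) → take C (27 @ 300) → take A (9 @ 91) → take 13/25 of B → 106.60; 63/63 used.
3 item(s) taken whole; one partial (take 13/25 of B).

3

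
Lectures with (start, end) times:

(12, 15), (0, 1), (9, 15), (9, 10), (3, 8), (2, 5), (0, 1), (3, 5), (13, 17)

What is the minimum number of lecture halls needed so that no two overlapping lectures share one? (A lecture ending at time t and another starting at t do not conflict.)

3

Events (time:±→running): 0:+→1 0:+→2 1:-→1 1:-→0 2:+→1 3:+→2 3:+→3 … peak 3.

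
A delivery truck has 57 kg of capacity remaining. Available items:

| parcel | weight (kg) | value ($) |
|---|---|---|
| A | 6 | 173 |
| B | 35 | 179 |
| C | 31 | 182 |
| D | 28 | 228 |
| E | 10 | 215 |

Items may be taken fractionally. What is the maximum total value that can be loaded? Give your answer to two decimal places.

Greedy by value/weight ratio, highest first.
Order: A (173/6=28.83) > E (215/10=21.50) > D (228/28=8.14) > C (182/31=5.87) > B (179/35=5.11)
Fill: take A (6 @ 173) → take E (10 @ 215) → take D (28 @ 228) → take 13/31 of C → 76.32; 57/57 used.
Total value = 692.32

692.32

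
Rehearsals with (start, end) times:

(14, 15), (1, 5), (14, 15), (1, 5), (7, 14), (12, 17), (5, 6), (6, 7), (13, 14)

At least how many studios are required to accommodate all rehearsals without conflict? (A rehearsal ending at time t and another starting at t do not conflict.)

starts: [1, 1, 5, 6, 7, 12, 13, 14, 14]
ends:   [5, 5, 6, 7, 14, 14, 15, 15, 17]
s1→1 s1→2 e5→1 e5→0 s5→1 e6→0 s6→1 e7→0 s7→1 s12→2 s13→3  — peak 3.

3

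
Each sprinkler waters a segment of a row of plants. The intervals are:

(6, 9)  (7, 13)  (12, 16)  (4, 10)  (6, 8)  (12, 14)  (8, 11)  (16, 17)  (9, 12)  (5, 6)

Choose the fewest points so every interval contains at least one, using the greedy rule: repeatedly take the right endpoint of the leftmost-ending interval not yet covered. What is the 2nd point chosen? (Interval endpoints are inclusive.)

Sort by right endpoint; whenever an interval is uncovered, place a point at its right end.
By right end: [5,6]  [6,8]  [6,9]  [4,10]  [8,11]  [9,12]  [7,13]  [12,14]  [12,16]  [16,17]
[5,6] uncovered → point at 6; [8,11] uncovered → point at 11; [12,14] uncovered → point at 14; [16,17] uncovered → point at 17.
Points: 6, 11, 14, 17 (4 total).

11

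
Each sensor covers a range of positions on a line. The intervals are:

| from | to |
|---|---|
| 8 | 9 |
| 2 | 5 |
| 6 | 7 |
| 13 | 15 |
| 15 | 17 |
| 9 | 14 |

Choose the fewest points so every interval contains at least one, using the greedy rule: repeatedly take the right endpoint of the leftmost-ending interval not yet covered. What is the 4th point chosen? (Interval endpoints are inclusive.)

Process intervals by earliest right end; each time one isn't hit yet, stab at its right endpoint.
Sorted: [2,5] [6,7] [8,9] [9,14] [13,15] [15,17]
{[2,5]} hit by 5; {[6,7]} hit by 7; {[8,9],[9,14]} hit by 9; {[13,15],[15,17]} hit by 15.
Points: 5, 7, 9, 15 (4 total).

15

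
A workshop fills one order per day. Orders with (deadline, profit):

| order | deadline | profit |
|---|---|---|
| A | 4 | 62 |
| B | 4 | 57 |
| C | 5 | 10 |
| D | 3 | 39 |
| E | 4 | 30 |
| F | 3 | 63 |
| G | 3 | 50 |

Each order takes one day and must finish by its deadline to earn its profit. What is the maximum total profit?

Sort by profit descending; place each in the latest free slot ≤ its deadline.
By profit: F(d3,63), A(d4,62), B(d4,57), G(d3,50), D(d3,39), E(d4,30), C(d5,10)
F→slot 3; A→slot 4; B→slot 2; G→slot 1; D skipped; E skipped; C→slot 5.
Profit = 50 + 57 + 63 + 62 + 10 = 242

242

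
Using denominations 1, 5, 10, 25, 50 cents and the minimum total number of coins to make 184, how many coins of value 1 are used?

184 − 3×50→34 − 1×25→9 − 1×5→4 − 4×1→0
Count of 1: 4

4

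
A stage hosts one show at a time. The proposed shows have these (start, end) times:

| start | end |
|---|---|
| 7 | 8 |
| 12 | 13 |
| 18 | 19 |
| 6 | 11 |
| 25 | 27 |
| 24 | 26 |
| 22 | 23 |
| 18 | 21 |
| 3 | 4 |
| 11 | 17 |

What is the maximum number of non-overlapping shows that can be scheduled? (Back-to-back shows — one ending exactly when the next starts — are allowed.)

Greedy by earliest finish: after sorting by end time, pick each interval compatible with the last pick.
Sorted by end: (3,4)  (7,8)  (6,11)  (12,13)  (11,17)  (18,19)  (18,21)  (22,23)  (24,26)  (25,27)
take (3,4); take (7,8); take (12,13); skip (11,17); take (18,19); take (22,23); take (24,26).
Selected 6 shows.

6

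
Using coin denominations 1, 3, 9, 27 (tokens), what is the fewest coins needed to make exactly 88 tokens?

Greedy: take as many of the largest coin as possible, then repeat with the remainder.
88 = 3×27 + 2×3 + 1×1
Total coins = 3 + 2 + 1 = 6

6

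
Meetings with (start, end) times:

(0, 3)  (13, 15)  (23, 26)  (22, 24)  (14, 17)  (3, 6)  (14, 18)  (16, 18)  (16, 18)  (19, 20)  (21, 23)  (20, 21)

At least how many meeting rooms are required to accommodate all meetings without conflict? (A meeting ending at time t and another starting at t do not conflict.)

4

The answer is the maximum number of intervals overlapping at any instant.
starts: [0, 3, 13, 14, 14, 16, 16, 19, 20, 21, 22, 23]
ends:   [3, 6, 15, 17, 18, 18, 18, 20, 21, 23, 24, 26]
s0→1 e3→0 s3→1 e6→0 s13→1 s14→2 s14→3 e15→2 s16→3 s16→4  — peak 4.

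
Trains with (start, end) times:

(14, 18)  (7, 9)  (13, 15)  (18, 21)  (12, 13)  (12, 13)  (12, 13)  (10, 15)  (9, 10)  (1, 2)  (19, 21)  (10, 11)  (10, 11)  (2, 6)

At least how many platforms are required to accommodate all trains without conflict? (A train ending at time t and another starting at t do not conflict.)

4

Count concurrent intervals with a sweep; the peak is the room count.
Events (time:±→running): 1:+→1 2:-→0 2:+→1 6:-→0 7:+→1 9:-→0 9:+→1 10:-→0 10:+→1 10:+→2 10:+→3 11:-→2 11:-→1 12:+→2 12:+→3 12:+→4 … peak 4.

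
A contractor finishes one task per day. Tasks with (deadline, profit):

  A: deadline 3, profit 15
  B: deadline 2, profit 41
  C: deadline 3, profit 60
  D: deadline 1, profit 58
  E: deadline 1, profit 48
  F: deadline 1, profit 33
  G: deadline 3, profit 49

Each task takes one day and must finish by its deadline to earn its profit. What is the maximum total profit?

By profit: C(d3,60), D(d1,58), G(d3,49), E(d1,48), B(d2,41), F(d1,33), A(d3,15)
C→slot 3; D→slot 1; G→slot 2; E skipped; B skipped; F skipped; A skipped.
Profit = 58 + 49 + 60 = 167

167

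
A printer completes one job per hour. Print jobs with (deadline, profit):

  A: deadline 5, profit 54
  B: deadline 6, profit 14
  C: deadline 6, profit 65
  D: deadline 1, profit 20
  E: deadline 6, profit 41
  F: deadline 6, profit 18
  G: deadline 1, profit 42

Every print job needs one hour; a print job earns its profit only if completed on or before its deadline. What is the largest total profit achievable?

234

Take jobs in profit order; each goes to the latest open slot no later than its deadline.
Profit order: C=65 A=54 G=42 E=41 D=20 F=18 B=14
Assign: C→slot 6, A→slot 5, G→slot 1, E→slot 4, D skipped, F→slot 3, B→slot 2.
Slots: [1:G] [2:B] [3:F] [4:E] [5:A] [6:C]
Profit = 42 + 14 + 18 + 41 + 54 + 65 = 234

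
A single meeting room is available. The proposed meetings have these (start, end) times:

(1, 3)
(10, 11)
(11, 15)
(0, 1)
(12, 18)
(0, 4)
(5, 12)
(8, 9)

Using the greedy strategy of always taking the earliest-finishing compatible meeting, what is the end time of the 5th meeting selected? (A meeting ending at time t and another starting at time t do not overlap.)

Order by finish time; keep every interval that doesn't clash with the previous kept one.
By end time: (0,1), (1,3), (0,4), (8,9), (10,11), (5,12), (11,15), (12,18).
Pick (0,1); next start ≥ 1 → (1,3); next start ≥ 3 → (8,9); next start ≥ 9 → (10,11); next start ≥ 11 → (11,15).
Selected: (0,1) (1,3) (8,9) (10,11) (11,15)

15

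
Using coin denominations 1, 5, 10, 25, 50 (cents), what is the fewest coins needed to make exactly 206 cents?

Greedy: take as many of the largest coin as possible, then repeat with the remainder.
206 = 4×50 + 1×5 + 1×1
Total coins = 4 + 1 + 1 = 6

6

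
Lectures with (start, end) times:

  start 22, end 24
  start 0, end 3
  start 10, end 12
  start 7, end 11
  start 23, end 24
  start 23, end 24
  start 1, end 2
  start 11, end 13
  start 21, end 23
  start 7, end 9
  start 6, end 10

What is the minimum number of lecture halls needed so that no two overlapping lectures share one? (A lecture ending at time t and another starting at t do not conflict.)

starts: [0, 1, 6, 7, 7, 10, 11, 21, 22, 23, 23]
ends:   [2, 3, 9, 10, 11, 12, 13, 23, 24, 24, 24]
s0→1 s1→2 e2→1 e3→0 s6→1 s7→2 s7→3  — peak 3.

3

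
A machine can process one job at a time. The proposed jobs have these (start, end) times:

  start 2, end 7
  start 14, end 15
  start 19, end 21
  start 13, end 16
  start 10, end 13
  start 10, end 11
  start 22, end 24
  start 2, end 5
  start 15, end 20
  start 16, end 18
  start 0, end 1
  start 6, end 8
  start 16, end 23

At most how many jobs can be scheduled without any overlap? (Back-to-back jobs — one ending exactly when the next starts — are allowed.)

8

Sorted by end: (0,1)  (2,5)  (2,7)  (6,8)  (10,11)  (10,13)  (14,15)  (13,16)  (16,18)  (15,20)  (19,21)  (16,23)  (22,24)
take (0,1); take (2,5); skip (2,7); take (6,8); take (10,11); take (14,15); take (16,18); skip (15,20); take (19,21); take (22,24).
Selected 8 jobs.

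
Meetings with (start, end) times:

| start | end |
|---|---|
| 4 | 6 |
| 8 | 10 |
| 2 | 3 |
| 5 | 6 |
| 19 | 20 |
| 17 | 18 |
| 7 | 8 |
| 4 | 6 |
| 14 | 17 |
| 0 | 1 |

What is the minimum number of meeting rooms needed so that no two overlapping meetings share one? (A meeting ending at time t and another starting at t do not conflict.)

The answer is the maximum number of intervals overlapping at any instant.
starts: [0, 2, 4, 4, 5, 7, 8, 14, 17, 19]
ends:   [1, 3, 6, 6, 6, 8, 10, 17, 18, 20]
s0→1 e1→0 s2→1 e3→0 s4→1 s4→2 s5→3  — peak 3.

3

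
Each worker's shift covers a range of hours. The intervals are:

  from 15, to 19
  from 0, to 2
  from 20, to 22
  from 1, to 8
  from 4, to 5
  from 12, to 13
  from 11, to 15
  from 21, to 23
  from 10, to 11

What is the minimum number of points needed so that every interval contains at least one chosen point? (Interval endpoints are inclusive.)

6

Sorted: [0,2] [4,5] [1,8] [10,11] [12,13] [11,15] [15,19] [20,22] [21,23]
{[0,2]} hit by 2; {[4,5],[1,8]} hit by 5; {[10,11]} hit by 11; {[12,13],[11,15]} hit by 13; {[15,19]} hit by 19; {[20,22],[21,23]} hit by 22.
Points: 2, 5, 11, 13, 19, 22 (6 total).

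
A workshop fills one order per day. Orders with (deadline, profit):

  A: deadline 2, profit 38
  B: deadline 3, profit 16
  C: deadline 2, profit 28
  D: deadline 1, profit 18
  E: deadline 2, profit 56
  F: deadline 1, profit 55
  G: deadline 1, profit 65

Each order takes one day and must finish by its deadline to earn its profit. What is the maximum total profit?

137

Take jobs in profit order; each goes to the latest open slot no later than its deadline.
By profit: G(d1,65), E(d2,56), F(d1,55), A(d2,38), C(d2,28), D(d1,18), B(d3,16)
G→slot 1; E→slot 2; F skipped; A skipped; C skipped; D skipped; B→slot 3.
Profit = 65 + 56 + 16 = 137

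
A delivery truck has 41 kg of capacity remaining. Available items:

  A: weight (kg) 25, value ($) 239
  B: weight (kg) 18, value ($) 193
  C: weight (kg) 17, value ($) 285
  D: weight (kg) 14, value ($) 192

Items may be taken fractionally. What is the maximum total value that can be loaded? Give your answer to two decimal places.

584.22

Greedy by value/weight ratio, highest first.
Ratios (sorted): C 16.76, D 13.71, B 10.72, A 9.56
take C (17 @ 285); take D (14 @ 192); take 10/18 of B → 107.22. Capacity used 41/41.
Total value = 584.22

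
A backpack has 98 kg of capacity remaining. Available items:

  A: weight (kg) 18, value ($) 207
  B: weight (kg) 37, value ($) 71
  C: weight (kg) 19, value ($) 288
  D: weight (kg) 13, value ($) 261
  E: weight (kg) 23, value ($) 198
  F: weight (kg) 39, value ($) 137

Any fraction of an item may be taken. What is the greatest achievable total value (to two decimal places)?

Greedy by value/weight ratio, highest first.
Order: D (261/13=20.08) > C (288/19=15.16) > A (207/18=11.50) > E (198/23=8.61) > F (137/39=3.51) > B (71/37=1.92)
Fill: take D (13 @ 261) → take C (19 @ 288) → take A (18 @ 207) → take E (23 @ 198) → take 25/39 of F → 87.82; 98/98 used.
Total value = 1041.82

1041.82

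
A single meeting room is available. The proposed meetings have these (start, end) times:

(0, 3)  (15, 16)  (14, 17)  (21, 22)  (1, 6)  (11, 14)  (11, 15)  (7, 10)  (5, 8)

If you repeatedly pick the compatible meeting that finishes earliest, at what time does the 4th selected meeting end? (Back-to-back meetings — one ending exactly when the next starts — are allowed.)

Greedy by earliest finish: after sorting by end time, pick each interval compatible with the last pick.
By end time: (0,3), (1,6), (5,8), (7,10), (11,14), (11,15), (15,16), (14,17), (21,22).
Pick (0,3); next start ≥ 3 → (5,8); next start ≥ 8 → (11,14); next start ≥ 14 → (15,16); next start ≥ 16 → (21,22).
Selected: (0,3) (5,8) (11,14) (15,16) (21,22)

16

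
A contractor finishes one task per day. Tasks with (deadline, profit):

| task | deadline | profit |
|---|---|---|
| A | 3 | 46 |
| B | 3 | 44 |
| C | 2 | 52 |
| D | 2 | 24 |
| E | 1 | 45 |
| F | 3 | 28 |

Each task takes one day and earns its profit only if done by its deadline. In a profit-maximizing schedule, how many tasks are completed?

3

By profit: C(d2,52), A(d3,46), E(d1,45), B(d3,44), F(d3,28), D(d2,24)
C→slot 2; A→slot 3; E→slot 1; B skipped; F skipped; D skipped.
3 of 6 scheduled.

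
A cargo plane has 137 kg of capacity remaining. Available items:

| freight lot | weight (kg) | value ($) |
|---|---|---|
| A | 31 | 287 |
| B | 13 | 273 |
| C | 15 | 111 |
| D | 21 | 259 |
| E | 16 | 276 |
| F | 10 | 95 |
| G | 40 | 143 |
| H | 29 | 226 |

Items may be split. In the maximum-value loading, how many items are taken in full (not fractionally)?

Greedy by value/weight ratio, highest first.
Order: B (273/13=21.00) > E (276/16=17.25) > D (259/21=12.33) > F (95/10=9.50) > A (287/31=9.26) > H (226/29=7.79) > C (111/15=7.40) > G (143/40=3.58)
Fill: take B (13 @ 273) → take E (16 @ 276) → take D (21 @ 259) → take F (10 @ 95) → take A (31 @ 287) → take H (29 @ 226) → take C (15 @ 111) → take 2/40 of G → 7.15; 137/137 used.
7 item(s) taken whole; one partial (take 2/40 of G).

7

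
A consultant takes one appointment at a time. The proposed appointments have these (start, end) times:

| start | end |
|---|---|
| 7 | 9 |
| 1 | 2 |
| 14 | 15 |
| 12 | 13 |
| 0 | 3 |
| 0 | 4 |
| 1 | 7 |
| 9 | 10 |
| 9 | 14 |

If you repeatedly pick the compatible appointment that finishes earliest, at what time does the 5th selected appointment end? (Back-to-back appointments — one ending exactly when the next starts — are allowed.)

By end time: (1,2), (0,3), (0,4), (1,7), (7,9), (9,10), (12,13), (9,14), (14,15).
Pick (1,2); next start ≥ 2 → (7,9); next start ≥ 9 → (9,10); next start ≥ 10 → (12,13); next start ≥ 13 → (14,15).
Selected: (1,2) (7,9) (9,10) (12,13) (14,15)

15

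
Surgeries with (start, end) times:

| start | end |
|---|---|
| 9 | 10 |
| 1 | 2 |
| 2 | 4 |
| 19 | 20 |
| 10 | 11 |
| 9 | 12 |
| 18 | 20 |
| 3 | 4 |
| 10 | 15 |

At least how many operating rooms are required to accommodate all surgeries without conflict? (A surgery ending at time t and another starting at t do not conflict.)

Count concurrent intervals with a sweep; the peak is the room count.
starts: [1, 2, 3, 9, 9, 10, 10, 18, 19]
ends:   [2, 4, 4, 10, 11, 12, 15, 20, 20]
s1→1 e2→0 s2→1 s3→2 e4→1 e4→0 s9→1 s9→2 e10→1 s10→2 s10→3  — peak 3.

3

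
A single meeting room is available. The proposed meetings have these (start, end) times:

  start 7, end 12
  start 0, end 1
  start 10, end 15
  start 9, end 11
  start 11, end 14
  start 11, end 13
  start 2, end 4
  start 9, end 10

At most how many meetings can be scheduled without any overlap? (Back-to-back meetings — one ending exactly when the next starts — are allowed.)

Order by finish time; keep every interval that doesn't clash with the previous kept one.
Sorted by end: (0,1)  (2,4)  (9,10)  (9,11)  (7,12)  (11,13)  (11,14)  (10,15)
take (0,1); take (2,4); take (9,10); skip (7,12); take (11,13).
Selected 4 meetings.

4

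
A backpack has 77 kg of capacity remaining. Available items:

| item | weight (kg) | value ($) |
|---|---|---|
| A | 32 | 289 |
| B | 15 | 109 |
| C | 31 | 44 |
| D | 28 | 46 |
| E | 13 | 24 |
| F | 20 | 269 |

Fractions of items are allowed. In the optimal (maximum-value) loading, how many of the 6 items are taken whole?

Greedy by value/weight ratio, highest first.
Ratios (sorted): F 13.45, A 9.03, B 7.27, E 1.85, D 1.64, C 1.42
take F (20 @ 269); take A (32 @ 289); take B (15 @ 109); take 10/13 of E → 18.46. Capacity used 77/77.
3 item(s) taken whole; one partial (take 10/13 of E).

3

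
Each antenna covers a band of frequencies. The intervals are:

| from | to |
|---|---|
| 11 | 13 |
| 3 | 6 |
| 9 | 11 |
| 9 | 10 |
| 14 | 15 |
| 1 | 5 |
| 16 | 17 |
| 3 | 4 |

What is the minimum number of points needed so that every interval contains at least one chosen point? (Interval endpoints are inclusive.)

Process intervals by earliest right end; each time one isn't hit yet, stab at its right endpoint.
By right end: [3,4]  [1,5]  [3,6]  [9,10]  [9,11]  [11,13]  [14,15]  [16,17]
[3,4] uncovered → point at 4; [9,10] uncovered → point at 10; [11,13] uncovered → point at 13; [14,15] uncovered → point at 15; [16,17] uncovered → point at 17.
Points: 4, 10, 13, 15, 17 (5 total).

5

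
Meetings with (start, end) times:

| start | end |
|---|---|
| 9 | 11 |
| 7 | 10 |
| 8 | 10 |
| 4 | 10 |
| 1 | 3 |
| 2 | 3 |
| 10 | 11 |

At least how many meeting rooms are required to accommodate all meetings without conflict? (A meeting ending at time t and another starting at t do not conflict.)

4

The answer is the maximum number of intervals overlapping at any instant.
Events (time:±→running): 1:+→1 2:+→2 3:-→1 3:-→0 4:+→1 7:+→2 8:+→3 9:+→4 … peak 4.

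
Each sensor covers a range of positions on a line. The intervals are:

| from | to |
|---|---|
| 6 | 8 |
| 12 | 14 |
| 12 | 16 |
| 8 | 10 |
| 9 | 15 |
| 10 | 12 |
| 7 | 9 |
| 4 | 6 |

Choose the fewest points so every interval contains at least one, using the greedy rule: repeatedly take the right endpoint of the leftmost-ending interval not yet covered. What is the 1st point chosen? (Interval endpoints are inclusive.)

6

Process intervals by earliest right end; each time one isn't hit yet, stab at its right endpoint.
By right end: [4,6]  [6,8]  [7,9]  [8,10]  [10,12]  [12,14]  [9,15]  [12,16]
[4,6] uncovered → point at 6; [7,9] uncovered → point at 9; [10,12] uncovered → point at 12.
Points: 6, 9, 12 (3 total).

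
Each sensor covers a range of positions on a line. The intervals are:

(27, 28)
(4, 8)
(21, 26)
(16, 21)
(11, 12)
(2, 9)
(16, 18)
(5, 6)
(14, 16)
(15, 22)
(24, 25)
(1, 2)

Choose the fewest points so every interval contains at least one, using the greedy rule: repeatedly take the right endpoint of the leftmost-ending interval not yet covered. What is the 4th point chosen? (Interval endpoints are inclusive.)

16

By right end: [1,2]  [5,6]  [4,8]  [2,9]  [11,12]  [14,16]  [16,18]  [16,21]  [15,22]  [24,25]  [21,26]  [27,28]
[1,2] uncovered → point at 2; [5,6] uncovered → point at 6; [11,12] uncovered → point at 12; [14,16] uncovered → point at 16; [24,25] uncovered → point at 25; [27,28] uncovered → point at 28.
Points: 2, 6, 12, 16, 25, 28 (6 total).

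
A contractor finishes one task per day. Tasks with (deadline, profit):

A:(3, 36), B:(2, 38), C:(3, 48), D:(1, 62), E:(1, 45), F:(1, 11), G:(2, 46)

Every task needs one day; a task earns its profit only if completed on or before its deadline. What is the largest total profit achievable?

Sort by profit descending; place each in the latest free slot ≤ its deadline.
By profit: D(d1,62), C(d3,48), G(d2,46), E(d1,45), B(d2,38), A(d3,36), F(d1,11)
D→slot 1; C→slot 3; G→slot 2; E skipped; B skipped; A skipped; F skipped.
Profit = 62 + 46 + 48 = 156

156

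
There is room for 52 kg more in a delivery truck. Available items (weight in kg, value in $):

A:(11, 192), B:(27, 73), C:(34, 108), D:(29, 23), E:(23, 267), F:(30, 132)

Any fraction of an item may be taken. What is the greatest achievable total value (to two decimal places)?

538.20

Greedy by value/weight ratio, highest first.
Ratios (sorted): A 17.45, E 11.61, F 4.40, C 3.18, B 2.70, D 0.79
take A (11 @ 192); take E (23 @ 267); take 18/30 of F → 79.20. Capacity used 52/52.
Total value = 538.20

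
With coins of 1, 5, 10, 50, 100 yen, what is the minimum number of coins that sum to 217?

217 = 2×100 + 1×10 + 1×5 + 2×1
Total coins = 2 + 1 + 1 + 2 = 6

6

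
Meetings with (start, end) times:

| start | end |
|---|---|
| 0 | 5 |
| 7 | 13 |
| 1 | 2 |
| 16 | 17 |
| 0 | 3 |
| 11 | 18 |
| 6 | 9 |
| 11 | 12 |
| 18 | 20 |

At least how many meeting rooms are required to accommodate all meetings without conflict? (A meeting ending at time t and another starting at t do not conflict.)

3

The answer is the maximum number of intervals overlapping at any instant.
starts: [0, 0, 1, 6, 7, 11, 11, 16, 18]
ends:   [2, 3, 5, 9, 12, 13, 17, 18, 20]
s0→1 s0→2 s1→3  — peak 3.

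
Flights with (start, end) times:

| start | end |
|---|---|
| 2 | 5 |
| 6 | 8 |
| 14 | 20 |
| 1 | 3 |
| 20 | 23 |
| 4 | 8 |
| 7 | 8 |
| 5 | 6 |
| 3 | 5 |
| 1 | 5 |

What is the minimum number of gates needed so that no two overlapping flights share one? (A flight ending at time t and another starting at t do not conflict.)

4

Count concurrent intervals with a sweep; the peak is the room count.
Events (time:±→running): 1:+→1 1:+→2 2:+→3 3:-→2 3:+→3 4:+→4 … peak 4.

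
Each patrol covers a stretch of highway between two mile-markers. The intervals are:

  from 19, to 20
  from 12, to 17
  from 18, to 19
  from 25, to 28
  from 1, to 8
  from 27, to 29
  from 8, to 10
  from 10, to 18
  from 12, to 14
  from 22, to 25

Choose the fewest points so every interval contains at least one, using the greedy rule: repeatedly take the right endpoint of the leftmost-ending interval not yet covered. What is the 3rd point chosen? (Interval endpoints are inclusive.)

19

Process intervals by earliest right end; each time one isn't hit yet, stab at its right endpoint.
By right end: [1,8]  [8,10]  [12,14]  [12,17]  [10,18]  [18,19]  [19,20]  [22,25]  [25,28]  [27,29]
[1,8] uncovered → point at 8; [12,14] uncovered → point at 14; [18,19] uncovered → point at 19; [22,25] uncovered → point at 25; [27,29] uncovered → point at 29.
Points: 8, 14, 19, 25, 29 (5 total).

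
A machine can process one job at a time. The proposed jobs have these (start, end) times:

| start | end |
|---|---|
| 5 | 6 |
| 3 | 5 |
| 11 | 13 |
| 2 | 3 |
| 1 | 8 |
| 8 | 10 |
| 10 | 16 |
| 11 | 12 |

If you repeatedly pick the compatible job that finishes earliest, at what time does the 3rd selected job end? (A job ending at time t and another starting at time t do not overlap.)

6

Sorted by end: (2,3)  (3,5)  (5,6)  (1,8)  (8,10)  (11,12)  (11,13)  (10,16)
take (2,3); take (3,5); take (5,6); take (8,10); take (11,12).
Selected: (2,3) (3,5) (5,6) (8,10) (11,12)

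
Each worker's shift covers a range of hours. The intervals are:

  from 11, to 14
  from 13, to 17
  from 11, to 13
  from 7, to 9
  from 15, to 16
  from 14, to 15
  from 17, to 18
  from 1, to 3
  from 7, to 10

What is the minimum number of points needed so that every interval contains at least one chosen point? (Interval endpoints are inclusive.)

Sort by right endpoint; whenever an interval is uncovered, place a point at its right end.
By right end: [1,3]  [7,9]  [7,10]  [11,13]  [11,14]  [14,15]  [15,16]  [13,17]  [17,18]
[1,3] uncovered → point at 3; [7,9] uncovered → point at 9; [11,13] uncovered → point at 13; [14,15] uncovered → point at 15; [17,18] uncovered → point at 18.
Points: 3, 9, 13, 15, 18 (5 total).

5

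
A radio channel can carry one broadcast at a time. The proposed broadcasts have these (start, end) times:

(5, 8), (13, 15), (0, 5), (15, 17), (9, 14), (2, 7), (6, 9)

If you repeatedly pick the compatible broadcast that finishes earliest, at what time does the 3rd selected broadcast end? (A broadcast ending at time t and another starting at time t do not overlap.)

14

Sort by end time and greedily take each interval whose start is ≥ the last chosen end.
By end time: (0,5), (2,7), (5,8), (6,9), (9,14), (13,15), (15,17).
Pick (0,5); next start ≥ 5 → (5,8); next start ≥ 8 → (9,14); next start ≥ 14 → (15,17).
Selected: (0,5) (5,8) (9,14) (15,17)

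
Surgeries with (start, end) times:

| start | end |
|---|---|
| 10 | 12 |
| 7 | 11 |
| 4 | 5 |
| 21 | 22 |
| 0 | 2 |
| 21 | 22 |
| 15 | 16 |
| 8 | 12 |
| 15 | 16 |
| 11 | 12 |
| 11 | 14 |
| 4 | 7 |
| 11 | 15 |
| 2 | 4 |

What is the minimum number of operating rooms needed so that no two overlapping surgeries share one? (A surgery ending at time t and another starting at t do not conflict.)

The answer is the maximum number of intervals overlapping at any instant.
starts: [0, 2, 4, 4, 7, 8, 10, 11, 11, 11, 15, 15, 21, 21]
ends:   [2, 4, 5, 7, 11, 12, 12, 12, 14, 15, 16, 16, 22, 22]
s0→1 e2→0 s2→1 e4→0 s4→1 s4→2 e5→1 e7→0 s7→1 s8→2 s10→3 e11→2 s11→3 s11→4 s11→5  — peak 5.

5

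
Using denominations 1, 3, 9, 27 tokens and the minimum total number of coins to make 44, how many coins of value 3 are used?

2

Use the largest denomination that fits, subtract, and repeat.
44 − 1×27→17 − 1×9→8 − 2×3→2 − 2×1→0
Count of 3: 2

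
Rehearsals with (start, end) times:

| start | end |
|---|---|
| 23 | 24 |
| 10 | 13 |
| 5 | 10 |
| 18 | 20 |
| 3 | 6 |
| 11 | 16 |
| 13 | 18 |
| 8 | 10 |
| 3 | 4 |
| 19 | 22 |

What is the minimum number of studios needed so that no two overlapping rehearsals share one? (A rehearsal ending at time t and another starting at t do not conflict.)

2

Events (time:±→running): 3:+→1 3:+→2 … peak 2.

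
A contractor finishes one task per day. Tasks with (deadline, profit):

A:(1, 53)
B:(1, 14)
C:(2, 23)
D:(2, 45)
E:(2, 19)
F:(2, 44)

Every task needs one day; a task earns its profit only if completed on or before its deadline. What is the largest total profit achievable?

Profit order: A=53 D=45 F=44 C=23 E=19 B=14
Assign: A→slot 1, D→slot 2, F skipped, C skipped, E skipped, B skipped.
Slots: [1:A] [2:D]
Profit = 53 + 45 = 98

98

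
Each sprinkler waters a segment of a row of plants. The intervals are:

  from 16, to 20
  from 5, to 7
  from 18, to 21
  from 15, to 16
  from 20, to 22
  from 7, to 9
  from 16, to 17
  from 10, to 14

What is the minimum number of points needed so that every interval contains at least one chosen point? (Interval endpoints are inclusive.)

4

Process intervals by earliest right end; each time one isn't hit yet, stab at its right endpoint.
By right end: [5,7]  [7,9]  [10,14]  [15,16]  [16,17]  [16,20]  [18,21]  [20,22]
[5,7] uncovered → point at 7; [10,14] uncovered → point at 14; [15,16] uncovered → point at 16; [18,21] uncovered → point at 21.
Points: 7, 14, 16, 21 (4 total).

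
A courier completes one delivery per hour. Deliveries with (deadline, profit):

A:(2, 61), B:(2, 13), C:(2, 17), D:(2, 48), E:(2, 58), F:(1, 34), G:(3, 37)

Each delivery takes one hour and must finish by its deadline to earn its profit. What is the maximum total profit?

Sort by profit descending; place each in the latest free slot ≤ its deadline.
Profit order: A=61 E=58 D=48 G=37 F=34 C=17 B=13
Assign: A→slot 2, E→slot 1, D skipped, G→slot 3, F skipped, C skipped, B skipped.
Slots: [1:E] [2:A] [3:G]
Profit = 58 + 61 + 37 = 156

156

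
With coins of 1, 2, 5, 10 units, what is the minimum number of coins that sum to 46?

6

Use the largest denomination that fits, subtract, and repeat.
46 − 4×10→6 − 1×5→1 − 1×1→0
Total coins = 4 + 1 + 1 = 6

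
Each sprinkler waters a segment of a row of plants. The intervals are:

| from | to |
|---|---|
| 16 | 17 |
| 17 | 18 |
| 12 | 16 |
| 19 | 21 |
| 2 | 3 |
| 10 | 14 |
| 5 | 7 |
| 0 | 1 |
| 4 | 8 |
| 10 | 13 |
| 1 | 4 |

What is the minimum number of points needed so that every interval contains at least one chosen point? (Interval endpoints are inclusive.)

Process intervals by earliest right end; each time one isn't hit yet, stab at its right endpoint.
Sorted: [0,1] [2,3] [1,4] [5,7] [4,8] [10,13] [10,14] [12,16] [16,17] [17,18] [19,21]
{[0,1]} hit by 1; {[2,3],[1,4]} hit by 3; {[5,7],[4,8]} hit by 7; {[10,13],[10,14],[12,16]} hit by 13; {[16,17],[17,18]} hit by 17; {[19,21]} hit by 21.
Points: 1, 3, 7, 13, 17, 21 (6 total).

6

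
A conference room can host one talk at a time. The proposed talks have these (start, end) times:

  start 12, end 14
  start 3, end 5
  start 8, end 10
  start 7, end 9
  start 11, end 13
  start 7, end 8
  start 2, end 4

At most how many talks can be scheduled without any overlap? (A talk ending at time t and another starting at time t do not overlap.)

Greedy by earliest finish: after sorting by end time, pick each interval compatible with the last pick.
Sorted by end: (2,4)  (3,5)  (7,8)  (7,9)  (8,10)  (11,13)  (12,14)
take (2,4); skip (3,5); take (7,8); skip (7,9); take (8,10); take (11,13); skip (12,14).
Selected 4 talks.

4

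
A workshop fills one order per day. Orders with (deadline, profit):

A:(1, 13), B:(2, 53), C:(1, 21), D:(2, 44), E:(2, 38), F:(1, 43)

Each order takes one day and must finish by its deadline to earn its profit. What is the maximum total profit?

97

Take jobs in profit order; each goes to the latest open slot no later than its deadline.
Profit order: B=53 D=44 F=43 E=38 C=21 A=13
Assign: B→slot 2, D→slot 1, F skipped, E skipped, C skipped, A skipped.
Slots: [1:D] [2:B]
Profit = 44 + 53 = 97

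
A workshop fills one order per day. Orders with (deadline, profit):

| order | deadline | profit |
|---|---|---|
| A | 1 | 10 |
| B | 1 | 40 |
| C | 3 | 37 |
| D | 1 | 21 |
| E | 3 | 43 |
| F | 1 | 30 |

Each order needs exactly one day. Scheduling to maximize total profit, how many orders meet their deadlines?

3

Take jobs in profit order; each goes to the latest open slot no later than its deadline.
By profit: E(d3,43), B(d1,40), C(d3,37), F(d1,30), D(d1,21), A(d1,10)
E→slot 3; B→slot 1; C→slot 2; F skipped; D skipped; A skipped.
3 of 6 scheduled.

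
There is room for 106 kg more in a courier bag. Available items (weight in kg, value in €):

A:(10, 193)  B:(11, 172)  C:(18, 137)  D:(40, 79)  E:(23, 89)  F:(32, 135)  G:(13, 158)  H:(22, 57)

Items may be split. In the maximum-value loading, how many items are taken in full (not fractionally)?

Ratios (sorted): A 19.30, B 15.64, G 12.15, C 7.61, F 4.22, E 3.87, H 2.59, D 1.98
take A (10 @ 193); take B (11 @ 172); take G (13 @ 158); take C (18 @ 137); take F (32 @ 135); take 22/23 of E → 85.13. Capacity used 106/106.
5 item(s) taken whole; one partial (take 22/23 of E).

5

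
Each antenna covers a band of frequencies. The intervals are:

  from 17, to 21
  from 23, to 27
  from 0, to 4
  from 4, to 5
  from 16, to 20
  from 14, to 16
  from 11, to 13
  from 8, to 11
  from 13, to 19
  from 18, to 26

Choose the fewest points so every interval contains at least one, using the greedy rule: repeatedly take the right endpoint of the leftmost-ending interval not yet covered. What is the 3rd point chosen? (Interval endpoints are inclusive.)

Process intervals by earliest right end; each time one isn't hit yet, stab at its right endpoint.
By right end: [0,4]  [4,5]  [8,11]  [11,13]  [14,16]  [13,19]  [16,20]  [17,21]  [18,26]  [23,27]
[0,4] uncovered → point at 4; [8,11] uncovered → point at 11; [14,16] uncovered → point at 16; [17,21] uncovered → point at 21; [23,27] uncovered → point at 27.
Points: 4, 11, 16, 21, 27 (5 total).

16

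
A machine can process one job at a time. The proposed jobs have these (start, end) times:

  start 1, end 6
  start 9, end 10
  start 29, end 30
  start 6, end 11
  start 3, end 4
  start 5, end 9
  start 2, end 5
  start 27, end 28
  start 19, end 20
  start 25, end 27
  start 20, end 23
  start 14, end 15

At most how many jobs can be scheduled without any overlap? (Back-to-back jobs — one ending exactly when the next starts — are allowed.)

Sort by end time and greedily take each interval whose start is ≥ the last chosen end.
By end time: (3,4), (2,5), (1,6), (5,9), (9,10), (6,11), (14,15), (19,20), (20,23), (25,27), (27,28), (29,30).
Pick (3,4); next start ≥ 4 → (5,9); next start ≥ 9 → (9,10); next start ≥ 10 → (14,15); next start ≥ 15 → (19,20); next start ≥ 20 → (20,23); next start ≥ 23 → (25,27); next start ≥ 27 → (27,28); next start ≥ 28 → (29,30).
Selected 9 jobs.

9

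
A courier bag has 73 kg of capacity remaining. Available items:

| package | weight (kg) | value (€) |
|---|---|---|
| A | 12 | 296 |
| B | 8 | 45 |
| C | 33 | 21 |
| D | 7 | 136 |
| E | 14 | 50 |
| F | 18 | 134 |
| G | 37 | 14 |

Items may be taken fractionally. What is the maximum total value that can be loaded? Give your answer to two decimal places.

669.91

Greedy by value/weight ratio, highest first.
Ratios (sorted): A 24.67, D 19.43, F 7.44, B 5.62, E 3.57, C 0.64, G 0.38
take A (12 @ 296); take D (7 @ 136); take F (18 @ 134); take B (8 @ 45); take E (14 @ 50); take 14/33 of C → 8.91. Capacity used 73/73.
Total value = 669.91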